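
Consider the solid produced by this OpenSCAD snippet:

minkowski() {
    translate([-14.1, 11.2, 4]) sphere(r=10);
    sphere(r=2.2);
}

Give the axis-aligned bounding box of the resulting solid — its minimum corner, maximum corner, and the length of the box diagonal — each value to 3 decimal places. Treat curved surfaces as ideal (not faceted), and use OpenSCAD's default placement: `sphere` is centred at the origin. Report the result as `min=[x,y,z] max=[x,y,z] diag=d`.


A = translate([-14.1, 11.2, 4]) sphere(r=10) → bbox [-24.1,1.2,-6] .. [-4.1,21.2,14]
B = sphere(r=2.2) → bbox [-2.2,-2.2,-2.2] .. [2.2,2.2,2.2]
lo = A.lo+B.lo = [-24.1-2.2, 1.2-2.2, -6-2.2] = [-26.300,-1.000,-8.200]
hi = A.hi+B.hi = [-4.1+2.2, 21.2+2.2, 14+2.2] = [-1.900,23.400,16.200]
diag = √(24.4²+24.4²+24.4²) = √1786.08 = 42.262

min=[-26.300,-1.000,-8.200] max=[-1.900,23.400,16.200] diag=42.262


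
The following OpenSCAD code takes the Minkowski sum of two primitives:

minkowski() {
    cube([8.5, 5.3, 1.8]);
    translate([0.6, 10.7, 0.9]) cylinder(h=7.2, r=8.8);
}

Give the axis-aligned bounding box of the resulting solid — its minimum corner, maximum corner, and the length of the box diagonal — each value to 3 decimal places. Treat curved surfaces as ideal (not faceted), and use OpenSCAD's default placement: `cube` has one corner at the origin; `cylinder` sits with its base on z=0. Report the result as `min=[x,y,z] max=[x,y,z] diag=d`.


A = translate([0.6, 10.7, 0.9]) cylinder(h=7.2, r=8.8) → bbox [-8.2,1.9,0.9] .. [9.4,19.5,8.1]
B = cube([8.5, 5.3, 1.8]) → bbox [0,0,0] .. [8.5,5.3,1.8]
lo = A.lo+B.lo = [-8.2+0, 1.9+0, 0.9+0] = [-8.200,1.900,0.900]
hi = A.hi+B.hi = [9.4+8.5, 19.5+5.3, 8.1+1.8] = [17.900,24.800,9.900]
diag = √(26.1²+22.9²+9²) = √1286.62 = 35.869

min=[-8.200,1.900,0.900] max=[17.900,24.800,9.900] diag=35.869


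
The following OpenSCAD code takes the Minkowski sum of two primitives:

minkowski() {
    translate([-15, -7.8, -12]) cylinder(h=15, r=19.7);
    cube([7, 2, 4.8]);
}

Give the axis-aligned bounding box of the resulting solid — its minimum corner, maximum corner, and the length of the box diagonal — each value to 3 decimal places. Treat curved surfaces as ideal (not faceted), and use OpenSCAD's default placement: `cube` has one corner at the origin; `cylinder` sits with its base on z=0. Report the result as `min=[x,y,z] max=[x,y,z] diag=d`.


A = translate([-15, -7.8, -12]) cylinder(h=15, r=19.7) → bbox [-34.7,-27.5,-12] .. [4.7,11.9,3]
B = cube([7, 2, 4.8]) → bbox [0,0,0] .. [7,2,4.8]
lo = A.lo+B.lo = [-34.7+0, -27.5+0, -12+0] = [-34.700,-27.500,-12.000]
hi = A.hi+B.hi = [4.7+7, 11.9+2, 3+4.8] = [11.700,13.900,7.800]
diag = √(46.4²+41.4²+19.8²) = √4258.96 = 65.261

min=[-34.700,-27.500,-12.000] max=[11.700,13.900,7.800] diag=65.261


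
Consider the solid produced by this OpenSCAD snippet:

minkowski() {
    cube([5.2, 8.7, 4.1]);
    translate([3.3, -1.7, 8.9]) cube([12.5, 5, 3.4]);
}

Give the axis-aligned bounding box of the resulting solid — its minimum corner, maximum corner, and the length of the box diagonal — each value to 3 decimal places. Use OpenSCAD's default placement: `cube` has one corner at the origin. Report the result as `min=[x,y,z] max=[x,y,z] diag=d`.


min=[3.300,-1.700,8.900] max=[21.000,12.000,16.400] diag=23.606

A = translate([3.3, -1.7, 8.9]) cube([12.5, 5, 3.4]) → bbox [3.3,-1.7,8.9] .. [15.8,3.3,12.3]
B = cube([5.2, 8.7, 4.1]) → bbox [0,0,0] .. [5.2,8.7,4.1]
lo = A.lo+B.lo = [3.3+0, -1.7+0, 8.9+0] = [3.300,-1.700,8.900]
hi = A.hi+B.hi = [15.8+5.2, 3.3+8.7, 12.3+4.1] = [21.000,12.000,16.400]
diag = √(17.7²+13.7²+7.5²) = √557.23 = 23.606


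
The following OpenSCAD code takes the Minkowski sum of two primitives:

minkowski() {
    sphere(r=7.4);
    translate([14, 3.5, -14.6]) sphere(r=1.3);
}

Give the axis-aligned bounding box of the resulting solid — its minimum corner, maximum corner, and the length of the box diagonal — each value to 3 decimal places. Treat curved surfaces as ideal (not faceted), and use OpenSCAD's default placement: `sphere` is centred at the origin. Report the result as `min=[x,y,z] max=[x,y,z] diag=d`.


min=[5.300,-5.200,-23.300] max=[22.700,12.200,-5.900] diag=30.138

A = translate([14, 3.5, -14.6]) sphere(r=1.3) → bbox [12.7,2.2,-15.9] .. [15.3,4.8,-13.3]
B = sphere(r=7.4) → bbox [-7.4,-7.4,-7.4] .. [7.4,7.4,7.4]
lo = A.lo+B.lo = [12.7-7.4, 2.2-7.4, -15.9-7.4] = [5.300,-5.200,-23.300]
hi = A.hi+B.hi = [15.3+7.4, 4.8+7.4, -13.3+7.4] = [22.700,12.200,-5.900]
diag = √(17.4²+17.4²+17.4²) = √908.28 = 30.138


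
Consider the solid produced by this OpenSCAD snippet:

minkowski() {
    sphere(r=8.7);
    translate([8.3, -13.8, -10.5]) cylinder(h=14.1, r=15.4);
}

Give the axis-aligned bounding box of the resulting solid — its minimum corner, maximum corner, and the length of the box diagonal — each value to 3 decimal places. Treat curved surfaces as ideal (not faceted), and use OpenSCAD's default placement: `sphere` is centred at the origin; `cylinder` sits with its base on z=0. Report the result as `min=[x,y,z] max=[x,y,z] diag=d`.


min=[-15.800,-37.900,-19.200] max=[32.400,10.300,12.300] diag=75.091

A = translate([8.3, -13.8, -10.5]) cylinder(h=14.1, r=15.4) → bbox [-7.1,-29.2,-10.5] .. [23.7,1.6,3.6]
B = sphere(r=8.7) → bbox [-8.7,-8.7,-8.7] .. [8.7,8.7,8.7]
lo = A.lo+B.lo = [-7.1-8.7, -29.2-8.7, -10.5-8.7] = [-15.800,-37.900,-19.200]
hi = A.hi+B.hi = [23.7+8.7, 1.6+8.7, 3.6+8.7] = [32.400,10.300,12.300]
diag = √(48.2²+48.2²+31.5²) = √5638.73 = 75.091


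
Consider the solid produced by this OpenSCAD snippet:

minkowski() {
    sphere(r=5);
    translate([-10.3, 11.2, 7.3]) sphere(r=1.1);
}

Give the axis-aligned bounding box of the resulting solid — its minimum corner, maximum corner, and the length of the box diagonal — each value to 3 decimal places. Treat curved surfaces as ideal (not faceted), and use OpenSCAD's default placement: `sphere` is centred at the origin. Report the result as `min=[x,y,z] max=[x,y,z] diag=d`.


A = translate([-10.3, 11.2, 7.3]) sphere(r=1.1) → bbox [-11.4,10.1,6.2] .. [-9.2,12.3,8.4]
B = sphere(r=5) → bbox [-5,-5,-5] .. [5,5,5]
lo = A.lo+B.lo = [-11.4-5, 10.1-5, 6.2-5] = [-16.400,5.100,1.200]
hi = A.hi+B.hi = [-9.2+5, 12.3+5, 8.4+5] = [-4.200,17.300,13.400]
diag = √(12.2²+12.2²+12.2²) = √446.52 = 21.131

min=[-16.400,5.100,1.200] max=[-4.200,17.300,13.400] diag=21.131


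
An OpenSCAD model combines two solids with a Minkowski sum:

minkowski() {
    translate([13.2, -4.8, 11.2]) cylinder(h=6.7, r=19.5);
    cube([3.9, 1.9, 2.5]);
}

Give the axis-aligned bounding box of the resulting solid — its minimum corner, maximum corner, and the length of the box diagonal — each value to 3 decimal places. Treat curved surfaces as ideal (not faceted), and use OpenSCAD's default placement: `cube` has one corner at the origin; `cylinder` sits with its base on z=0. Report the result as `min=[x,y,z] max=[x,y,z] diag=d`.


min=[-6.300,-24.300,11.200] max=[36.600,16.600,20.400] diag=59.982

A = translate([13.2, -4.8, 11.2]) cylinder(h=6.7, r=19.5) → bbox [-6.3,-24.3,11.2] .. [32.7,14.7,17.9]
B = cube([3.9, 1.9, 2.5]) → bbox [0,0,0] .. [3.9,1.9,2.5]
lo = A.lo+B.lo = [-6.3+0, -24.3+0, 11.2+0] = [-6.300,-24.300,11.200]
hi = A.hi+B.hi = [32.7+3.9, 14.7+1.9, 17.9+2.5] = [36.600,16.600,20.400]
diag = √(42.9²+40.9²+9.2²) = √3597.86 = 59.982


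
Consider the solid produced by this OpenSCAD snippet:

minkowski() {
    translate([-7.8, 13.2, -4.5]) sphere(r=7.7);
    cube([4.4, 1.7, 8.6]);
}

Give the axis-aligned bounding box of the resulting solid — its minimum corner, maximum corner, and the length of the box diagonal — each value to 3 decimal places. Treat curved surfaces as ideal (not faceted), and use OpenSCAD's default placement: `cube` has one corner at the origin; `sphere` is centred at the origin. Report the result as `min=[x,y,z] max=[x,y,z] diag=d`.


min=[-15.500,5.500,-12.200] max=[4.300,22.600,11.800] diag=35.503

A = translate([-7.8, 13.2, -4.5]) sphere(r=7.7) → bbox [-15.5,5.5,-12.2] .. [-0.1,20.9,3.2]
B = cube([4.4, 1.7, 8.6]) → bbox [0,0,0] .. [4.4,1.7,8.6]
lo = A.lo+B.lo = [-15.5+0, 5.5+0, -12.2+0] = [-15.500,5.500,-12.200]
hi = A.hi+B.hi = [-0.1+4.4, 20.9+1.7, 3.2+8.6] = [4.300,22.600,11.800]
diag = √(19.8²+17.1²+24²) = √1260.45 = 35.503


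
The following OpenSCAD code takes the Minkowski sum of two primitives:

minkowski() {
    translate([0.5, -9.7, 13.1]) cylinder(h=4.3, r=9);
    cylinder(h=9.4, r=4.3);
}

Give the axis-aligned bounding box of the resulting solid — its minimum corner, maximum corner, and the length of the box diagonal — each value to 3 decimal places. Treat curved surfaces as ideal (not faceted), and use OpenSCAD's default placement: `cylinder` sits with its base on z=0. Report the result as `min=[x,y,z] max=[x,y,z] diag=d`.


A = translate([0.5, -9.7, 13.1]) cylinder(h=4.3, r=9) → bbox [-8.5,-18.7,13.1] .. [9.5,-0.7,17.4]
B = cylinder(h=9.4, r=4.3) → bbox [-4.3,-4.3,0] .. [4.3,4.3,9.4]
lo = A.lo+B.lo = [-8.5-4.3, -18.7-4.3, 13.1+0] = [-12.800,-23.000,13.100]
hi = A.hi+B.hi = [9.5+4.3, -0.7+4.3, 17.4+9.4] = [13.800,3.600,26.800]
diag = √(26.6²+26.6²+13.7²) = √1602.81 = 40.035

min=[-12.800,-23.000,13.100] max=[13.800,3.600,26.800] diag=40.035


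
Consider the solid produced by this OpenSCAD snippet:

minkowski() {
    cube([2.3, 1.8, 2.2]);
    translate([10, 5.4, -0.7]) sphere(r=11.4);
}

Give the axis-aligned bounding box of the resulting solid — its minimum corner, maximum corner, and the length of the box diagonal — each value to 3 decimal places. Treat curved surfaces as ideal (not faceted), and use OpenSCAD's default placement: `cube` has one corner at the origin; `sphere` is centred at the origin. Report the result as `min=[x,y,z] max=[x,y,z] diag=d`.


A = translate([10, 5.4, -0.7]) sphere(r=11.4) → bbox [-1.4,-6,-12.1] .. [21.4,16.8,10.7]
B = cube([2.3, 1.8, 2.2]) → bbox [0,0,0] .. [2.3,1.8,2.2]
lo = A.lo+B.lo = [-1.4+0, -6+0, -12.1+0] = [-1.400,-6.000,-12.100]
hi = A.hi+B.hi = [21.4+2.3, 16.8+1.8, 10.7+2.2] = [23.700,18.600,12.900]
diag = √(25.1²+24.6²+25²) = √1860.17 = 43.130

min=[-1.400,-6.000,-12.100] max=[23.700,18.600,12.900] diag=43.130


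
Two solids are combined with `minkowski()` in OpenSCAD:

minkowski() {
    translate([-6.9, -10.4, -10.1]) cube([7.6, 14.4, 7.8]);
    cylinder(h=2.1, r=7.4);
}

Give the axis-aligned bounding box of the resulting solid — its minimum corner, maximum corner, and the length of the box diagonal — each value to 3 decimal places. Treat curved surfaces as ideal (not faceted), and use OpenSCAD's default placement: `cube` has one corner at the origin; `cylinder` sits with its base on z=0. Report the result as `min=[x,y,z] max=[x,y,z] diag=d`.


min=[-14.300,-17.800,-10.100] max=[8.100,11.400,-0.200] diag=38.110

A = translate([-6.9, -10.4, -10.1]) cube([7.6, 14.4, 7.8]) → bbox [-6.9,-10.4,-10.1] .. [0.7,4,-2.3]
B = cylinder(h=2.1, r=7.4) → bbox [-7.4,-7.4,0] .. [7.4,7.4,2.1]
lo = A.lo+B.lo = [-6.9-7.4, -10.4-7.4, -10.1+0] = [-14.300,-17.800,-10.100]
hi = A.hi+B.hi = [0.7+7.4, 4+7.4, -2.3+2.1] = [8.100,11.400,-0.200]
diag = √(22.4²+29.2²+9.9²) = √1452.41 = 38.110


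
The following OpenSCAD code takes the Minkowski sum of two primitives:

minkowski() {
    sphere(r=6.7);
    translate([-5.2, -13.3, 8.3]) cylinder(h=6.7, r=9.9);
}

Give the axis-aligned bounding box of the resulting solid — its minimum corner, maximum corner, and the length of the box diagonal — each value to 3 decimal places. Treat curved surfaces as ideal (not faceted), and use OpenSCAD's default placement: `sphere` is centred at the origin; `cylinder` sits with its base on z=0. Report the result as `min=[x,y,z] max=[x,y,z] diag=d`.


min=[-21.800,-29.900,1.600] max=[11.400,3.300,21.700] diag=51.073

A = translate([-5.2, -13.3, 8.3]) cylinder(h=6.7, r=9.9) → bbox [-15.1,-23.2,8.3] .. [4.7,-3.4,15]
B = sphere(r=6.7) → bbox [-6.7,-6.7,-6.7] .. [6.7,6.7,6.7]
lo = A.lo+B.lo = [-15.1-6.7, -23.2-6.7, 8.3-6.7] = [-21.800,-29.900,1.600]
hi = A.hi+B.hi = [4.7+6.7, -3.4+6.7, 15+6.7] = [11.400,3.300,21.700]
diag = √(33.2²+33.2²+20.1²) = √2608.49 = 51.073


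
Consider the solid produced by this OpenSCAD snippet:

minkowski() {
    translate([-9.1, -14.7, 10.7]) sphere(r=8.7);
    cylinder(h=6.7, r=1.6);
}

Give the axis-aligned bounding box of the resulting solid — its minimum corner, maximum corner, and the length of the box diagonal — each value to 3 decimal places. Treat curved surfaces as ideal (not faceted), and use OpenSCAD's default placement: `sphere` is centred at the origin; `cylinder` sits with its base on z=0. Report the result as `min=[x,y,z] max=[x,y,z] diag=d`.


min=[-19.400,-25.000,2.000] max=[1.200,-4.400,26.100] diag=37.809

A = translate([-9.1, -14.7, 10.7]) sphere(r=8.7) → bbox [-17.8,-23.4,2] .. [-0.4,-6,19.4]
B = cylinder(h=6.7, r=1.6) → bbox [-1.6,-1.6,0] .. [1.6,1.6,6.7]
lo = A.lo+B.lo = [-17.8-1.6, -23.4-1.6, 2+0] = [-19.400,-25.000,2.000]
hi = A.hi+B.hi = [-0.4+1.6, -6+1.6, 19.4+6.7] = [1.200,-4.400,26.100]
diag = √(20.6²+20.6²+24.1²) = √1429.53 = 37.809


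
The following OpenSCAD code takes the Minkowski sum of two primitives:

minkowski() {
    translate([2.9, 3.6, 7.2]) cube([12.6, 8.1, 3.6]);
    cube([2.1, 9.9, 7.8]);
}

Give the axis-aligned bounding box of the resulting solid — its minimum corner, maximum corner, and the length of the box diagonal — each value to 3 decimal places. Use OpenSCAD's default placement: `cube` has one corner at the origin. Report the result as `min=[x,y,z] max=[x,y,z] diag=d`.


min=[2.900,3.600,7.200] max=[17.600,21.600,18.600] diag=25.885

A = translate([2.9, 3.6, 7.2]) cube([12.6, 8.1, 3.6]) → bbox [2.9,3.6,7.2] .. [15.5,11.7,10.8]
B = cube([2.1, 9.9, 7.8]) → bbox [0,0,0] .. [2.1,9.9,7.8]
lo = A.lo+B.lo = [2.9+0, 3.6+0, 7.2+0] = [2.900,3.600,7.200]
hi = A.hi+B.hi = [15.5+2.1, 11.7+9.9, 10.8+7.8] = [17.600,21.600,18.600]
diag = √(14.7²+18²+11.4²) = √670.05 = 25.885


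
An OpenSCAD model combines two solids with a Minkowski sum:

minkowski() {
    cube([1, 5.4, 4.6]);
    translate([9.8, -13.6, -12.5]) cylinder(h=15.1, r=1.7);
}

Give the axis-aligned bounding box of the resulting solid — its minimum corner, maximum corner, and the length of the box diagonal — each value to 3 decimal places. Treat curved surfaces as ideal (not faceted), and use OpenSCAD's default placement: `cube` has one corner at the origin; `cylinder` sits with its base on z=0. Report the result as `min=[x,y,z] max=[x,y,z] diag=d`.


A = translate([9.8, -13.6, -12.5]) cylinder(h=15.1, r=1.7) → bbox [8.1,-15.3,-12.5] .. [11.5,-11.9,2.6]
B = cube([1, 5.4, 4.6]) → bbox [0,0,0] .. [1,5.4,4.6]
lo = A.lo+B.lo = [8.1+0, -15.3+0, -12.5+0] = [8.100,-15.300,-12.500]
hi = A.hi+B.hi = [11.5+1, -11.9+5.4, 2.6+4.6] = [12.500,-6.500,7.200]
diag = √(4.4²+8.8²+19.7²) = √484.89 = 22.020

min=[8.100,-15.300,-12.500] max=[12.500,-6.500,7.200] diag=22.020


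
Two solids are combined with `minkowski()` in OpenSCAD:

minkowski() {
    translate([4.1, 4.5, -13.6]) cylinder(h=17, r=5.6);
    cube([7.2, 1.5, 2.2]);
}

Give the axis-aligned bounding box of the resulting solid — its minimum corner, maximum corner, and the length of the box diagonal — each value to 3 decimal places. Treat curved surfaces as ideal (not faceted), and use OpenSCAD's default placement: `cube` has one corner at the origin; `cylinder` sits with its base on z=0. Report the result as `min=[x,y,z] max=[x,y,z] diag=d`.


A = translate([4.1, 4.5, -13.6]) cylinder(h=17, r=5.6) → bbox [-1.5,-1.1,-13.6] .. [9.7,10.1,3.4]
B = cube([7.2, 1.5, 2.2]) → bbox [0,0,0] .. [7.2,1.5,2.2]
lo = A.lo+B.lo = [-1.5+0, -1.1+0, -13.6+0] = [-1.500,-1.100,-13.600]
hi = A.hi+B.hi = [9.7+7.2, 10.1+1.5, 3.4+2.2] = [16.900,11.600,5.600]
diag = √(18.4²+12.7²+19.2²) = √868.49 = 29.470

min=[-1.500,-1.100,-13.600] max=[16.900,11.600,5.600] diag=29.470


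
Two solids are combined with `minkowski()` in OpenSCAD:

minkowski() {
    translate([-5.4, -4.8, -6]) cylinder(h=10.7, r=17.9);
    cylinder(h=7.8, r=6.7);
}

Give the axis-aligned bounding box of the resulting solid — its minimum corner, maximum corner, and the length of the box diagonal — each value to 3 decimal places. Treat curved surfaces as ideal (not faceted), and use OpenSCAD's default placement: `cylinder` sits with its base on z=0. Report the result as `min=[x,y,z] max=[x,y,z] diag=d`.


min=[-30.000,-29.400,-6.000] max=[19.200,19.800,12.500] diag=71.997

A = translate([-5.4, -4.8, -6]) cylinder(h=10.7, r=17.9) → bbox [-23.3,-22.7,-6] .. [12.5,13.1,4.7]
B = cylinder(h=7.8, r=6.7) → bbox [-6.7,-6.7,0] .. [6.7,6.7,7.8]
lo = A.lo+B.lo = [-23.3-6.7, -22.7-6.7, -6+0] = [-30.000,-29.400,-6.000]
hi = A.hi+B.hi = [12.5+6.7, 13.1+6.7, 4.7+7.8] = [19.200,19.800,12.500]
diag = √(49.2²+49.2²+18.5²) = √5183.53 = 71.997


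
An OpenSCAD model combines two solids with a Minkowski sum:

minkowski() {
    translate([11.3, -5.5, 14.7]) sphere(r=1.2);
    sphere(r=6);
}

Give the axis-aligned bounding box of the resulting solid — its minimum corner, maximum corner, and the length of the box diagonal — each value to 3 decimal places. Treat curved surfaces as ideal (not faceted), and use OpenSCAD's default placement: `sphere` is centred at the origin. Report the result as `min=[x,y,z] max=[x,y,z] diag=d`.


A = translate([11.3, -5.5, 14.7]) sphere(r=1.2) → bbox [10.1,-6.7,13.5] .. [12.5,-4.3,15.9]
B = sphere(r=6) → bbox [-6,-6,-6] .. [6,6,6]
lo = A.lo+B.lo = [10.1-6, -6.7-6, 13.5-6] = [4.100,-12.700,7.500]
hi = A.hi+B.hi = [12.5+6, -4.3+6, 15.9+6] = [18.500,1.700,21.900]
diag = √(14.4²+14.4²+14.4²) = √622.08 = 24.942

min=[4.100,-12.700,7.500] max=[18.500,1.700,21.900] diag=24.942


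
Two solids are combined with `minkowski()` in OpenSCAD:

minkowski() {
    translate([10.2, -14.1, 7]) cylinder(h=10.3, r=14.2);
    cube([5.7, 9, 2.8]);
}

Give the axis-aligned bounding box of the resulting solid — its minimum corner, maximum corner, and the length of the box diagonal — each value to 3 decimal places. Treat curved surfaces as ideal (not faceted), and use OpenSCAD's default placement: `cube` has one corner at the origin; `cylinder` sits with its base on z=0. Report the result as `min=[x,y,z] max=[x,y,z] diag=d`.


A = translate([10.2, -14.1, 7]) cylinder(h=10.3, r=14.2) → bbox [-4,-28.3,7] .. [24.4,0.1,17.3]
B = cube([5.7, 9, 2.8]) → bbox [0,0,0] .. [5.7,9,2.8]
lo = A.lo+B.lo = [-4+0, -28.3+0, 7+0] = [-4.000,-28.300,7.000]
hi = A.hi+B.hi = [24.4+5.7, 0.1+9, 17.3+2.8] = [30.100,9.100,20.100]
diag = √(34.1²+37.4²+13.1²) = √2733.18 = 52.280

min=[-4.000,-28.300,7.000] max=[30.100,9.100,20.100] diag=52.280


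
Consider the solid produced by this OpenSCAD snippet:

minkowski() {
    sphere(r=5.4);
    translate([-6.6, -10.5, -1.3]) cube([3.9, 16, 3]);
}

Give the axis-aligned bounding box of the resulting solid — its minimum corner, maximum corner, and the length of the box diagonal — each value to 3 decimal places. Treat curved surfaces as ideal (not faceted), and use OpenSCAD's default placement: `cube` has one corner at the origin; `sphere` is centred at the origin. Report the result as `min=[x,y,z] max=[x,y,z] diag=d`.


min=[-12.000,-15.900,-6.700] max=[2.700,10.900,7.100] diag=33.538

A = translate([-6.6, -10.5, -1.3]) cube([3.9, 16, 3]) → bbox [-6.6,-10.5,-1.3] .. [-2.7,5.5,1.7]
B = sphere(r=5.4) → bbox [-5.4,-5.4,-5.4] .. [5.4,5.4,5.4]
lo = A.lo+B.lo = [-6.6-5.4, -10.5-5.4, -1.3-5.4] = [-12.000,-15.900,-6.700]
hi = A.hi+B.hi = [-2.7+5.4, 5.5+5.4, 1.7+5.4] = [2.700,10.900,7.100]
diag = √(14.7²+26.8²+13.8²) = √1124.77 = 33.538


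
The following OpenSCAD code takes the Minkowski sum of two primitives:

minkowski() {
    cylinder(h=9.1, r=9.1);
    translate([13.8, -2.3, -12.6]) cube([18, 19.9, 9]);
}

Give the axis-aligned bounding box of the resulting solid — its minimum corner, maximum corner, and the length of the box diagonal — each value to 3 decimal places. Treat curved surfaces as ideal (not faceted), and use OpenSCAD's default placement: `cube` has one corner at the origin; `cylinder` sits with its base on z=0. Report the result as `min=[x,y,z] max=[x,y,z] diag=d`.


min=[4.700,-11.400,-12.600] max=[40.900,26.700,5.500] diag=55.585

A = translate([13.8, -2.3, -12.6]) cube([18, 19.9, 9]) → bbox [13.8,-2.3,-12.6] .. [31.8,17.6,-3.6]
B = cylinder(h=9.1, r=9.1) → bbox [-9.1,-9.1,0] .. [9.1,9.1,9.1]
lo = A.lo+B.lo = [13.8-9.1, -2.3-9.1, -12.6+0] = [4.700,-11.400,-12.600]
hi = A.hi+B.hi = [31.8+9.1, 17.6+9.1, -3.6+9.1] = [40.900,26.700,5.500]
diag = √(36.2²+38.1²+18.1²) = √3089.66 = 55.585


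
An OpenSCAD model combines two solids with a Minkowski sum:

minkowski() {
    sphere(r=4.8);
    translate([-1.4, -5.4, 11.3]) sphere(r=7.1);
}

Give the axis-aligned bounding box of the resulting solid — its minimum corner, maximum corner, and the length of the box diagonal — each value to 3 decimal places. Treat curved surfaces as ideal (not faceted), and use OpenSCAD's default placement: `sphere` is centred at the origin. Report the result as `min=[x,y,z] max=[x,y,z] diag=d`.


A = translate([-1.4, -5.4, 11.3]) sphere(r=7.1) → bbox [-8.5,-12.5,4.2] .. [5.7,1.7,18.4]
B = sphere(r=4.8) → bbox [-4.8,-4.8,-4.8] .. [4.8,4.8,4.8]
lo = A.lo+B.lo = [-8.5-4.8, -12.5-4.8, 4.2-4.8] = [-13.300,-17.300,-0.600]
hi = A.hi+B.hi = [5.7+4.8, 1.7+4.8, 18.4+4.8] = [10.500,6.500,23.200]
diag = √(23.8²+23.8²+23.8²) = √1699.32 = 41.223

min=[-13.300,-17.300,-0.600] max=[10.500,6.500,23.200] diag=41.223


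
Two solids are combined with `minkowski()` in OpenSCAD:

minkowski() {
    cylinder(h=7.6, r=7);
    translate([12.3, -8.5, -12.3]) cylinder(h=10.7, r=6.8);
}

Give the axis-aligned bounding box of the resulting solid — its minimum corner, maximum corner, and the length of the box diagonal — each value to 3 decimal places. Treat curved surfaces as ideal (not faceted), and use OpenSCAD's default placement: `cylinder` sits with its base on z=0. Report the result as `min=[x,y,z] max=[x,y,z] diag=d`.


min=[-1.500,-22.300,-12.300] max=[26.100,5.300,6.000] diag=43.109

A = translate([12.3, -8.5, -12.3]) cylinder(h=10.7, r=6.8) → bbox [5.5,-15.3,-12.3] .. [19.1,-1.7,-1.6]
B = cylinder(h=7.6, r=7) → bbox [-7,-7,0] .. [7,7,7.6]
lo = A.lo+B.lo = [5.5-7, -15.3-7, -12.3+0] = [-1.500,-22.300,-12.300]
hi = A.hi+B.hi = [19.1+7, -1.7+7, -1.6+7.6] = [26.100,5.300,6.000]
diag = √(27.6²+27.6²+18.3²) = √1858.41 = 43.109


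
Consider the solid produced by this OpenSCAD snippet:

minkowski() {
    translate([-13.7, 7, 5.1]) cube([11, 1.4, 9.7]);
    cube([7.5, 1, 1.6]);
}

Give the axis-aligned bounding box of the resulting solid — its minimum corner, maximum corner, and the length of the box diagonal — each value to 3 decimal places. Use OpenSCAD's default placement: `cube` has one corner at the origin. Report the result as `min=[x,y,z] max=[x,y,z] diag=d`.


A = translate([-13.7, 7, 5.1]) cube([11, 1.4, 9.7]) → bbox [-13.7,7,5.1] .. [-2.7,8.4,14.8]
B = cube([7.5, 1, 1.6]) → bbox [0,0,0] .. [7.5,1,1.6]
lo = A.lo+B.lo = [-13.7+0, 7+0, 5.1+0] = [-13.700,7.000,5.100]
hi = A.hi+B.hi = [-2.7+7.5, 8.4+1, 14.8+1.6] = [4.800,9.400,16.400]
diag = √(18.5²+2.4²+11.3²) = √475.7 = 21.811

min=[-13.700,7.000,5.100] max=[4.800,9.400,16.400] diag=21.811


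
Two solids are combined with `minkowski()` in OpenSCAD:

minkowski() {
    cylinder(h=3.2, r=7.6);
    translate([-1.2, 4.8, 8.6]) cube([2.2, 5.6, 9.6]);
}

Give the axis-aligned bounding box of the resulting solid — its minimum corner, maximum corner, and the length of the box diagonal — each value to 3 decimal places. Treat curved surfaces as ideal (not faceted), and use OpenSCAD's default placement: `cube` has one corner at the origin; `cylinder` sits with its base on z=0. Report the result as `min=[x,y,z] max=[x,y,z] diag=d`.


A = translate([-1.2, 4.8, 8.6]) cube([2.2, 5.6, 9.6]) → bbox [-1.2,4.8,8.6] .. [1,10.4,18.2]
B = cylinder(h=3.2, r=7.6) → bbox [-7.6,-7.6,0] .. [7.6,7.6,3.2]
lo = A.lo+B.lo = [-1.2-7.6, 4.8-7.6, 8.6+0] = [-8.800,-2.800,8.600]
hi = A.hi+B.hi = [1+7.6, 10.4+7.6, 18.2+3.2] = [8.600,18.000,21.400]
diag = √(17.4²+20.8²+12.8²) = √899.24 = 29.987

min=[-8.800,-2.800,8.600] max=[8.600,18.000,21.400] diag=29.987


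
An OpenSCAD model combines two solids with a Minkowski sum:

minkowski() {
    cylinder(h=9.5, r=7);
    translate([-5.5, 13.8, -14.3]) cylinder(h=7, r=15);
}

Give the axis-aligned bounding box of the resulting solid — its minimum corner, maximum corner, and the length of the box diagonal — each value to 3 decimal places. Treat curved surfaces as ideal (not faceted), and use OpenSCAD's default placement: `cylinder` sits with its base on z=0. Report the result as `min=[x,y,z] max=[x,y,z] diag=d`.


min=[-27.500,-8.200,-14.300] max=[16.500,35.800,2.200] diag=64.376

A = translate([-5.5, 13.8, -14.3]) cylinder(h=7, r=15) → bbox [-20.5,-1.2,-14.3] .. [9.5,28.8,-7.3]
B = cylinder(h=9.5, r=7) → bbox [-7,-7,0] .. [7,7,9.5]
lo = A.lo+B.lo = [-20.5-7, -1.2-7, -14.3+0] = [-27.500,-8.200,-14.300]
hi = A.hi+B.hi = [9.5+7, 28.8+7, -7.3+9.5] = [16.500,35.800,2.200]
diag = √(44²+44²+16.5²) = √4144.25 = 64.376


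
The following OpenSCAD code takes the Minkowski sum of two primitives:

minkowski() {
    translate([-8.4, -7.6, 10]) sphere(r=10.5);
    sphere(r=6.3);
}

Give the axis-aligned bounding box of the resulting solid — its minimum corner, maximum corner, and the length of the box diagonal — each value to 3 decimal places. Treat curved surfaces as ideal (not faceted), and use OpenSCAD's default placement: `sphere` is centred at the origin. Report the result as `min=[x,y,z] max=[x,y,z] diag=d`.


min=[-25.200,-24.400,-6.800] max=[8.400,9.200,26.800] diag=58.197

A = translate([-8.4, -7.6, 10]) sphere(r=10.5) → bbox [-18.9,-18.1,-0.5] .. [2.1,2.9,20.5]
B = sphere(r=6.3) → bbox [-6.3,-6.3,-6.3] .. [6.3,6.3,6.3]
lo = A.lo+B.lo = [-18.9-6.3, -18.1-6.3, -0.5-6.3] = [-25.200,-24.400,-6.800]
hi = A.hi+B.hi = [2.1+6.3, 2.9+6.3, 20.5+6.3] = [8.400,9.200,26.800]
diag = √(33.6²+33.6²+33.6²) = √3386.88 = 58.197


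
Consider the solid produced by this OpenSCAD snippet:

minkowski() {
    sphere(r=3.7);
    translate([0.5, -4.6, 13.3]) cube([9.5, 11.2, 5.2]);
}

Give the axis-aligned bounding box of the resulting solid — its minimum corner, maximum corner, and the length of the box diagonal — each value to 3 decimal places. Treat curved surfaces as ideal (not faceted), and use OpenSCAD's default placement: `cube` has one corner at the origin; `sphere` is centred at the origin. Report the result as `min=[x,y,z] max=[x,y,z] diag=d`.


A = translate([0.5, -4.6, 13.3]) cube([9.5, 11.2, 5.2]) → bbox [0.5,-4.6,13.3] .. [10,6.6,18.5]
B = sphere(r=3.7) → bbox [-3.7,-3.7,-3.7] .. [3.7,3.7,3.7]
lo = A.lo+B.lo = [0.5-3.7, -4.6-3.7, 13.3-3.7] = [-3.200,-8.300,9.600]
hi = A.hi+B.hi = [10+3.7, 6.6+3.7, 18.5+3.7] = [13.700,10.300,22.200]
diag = √(16.9²+18.6²+12.6²) = √790.33 = 28.113

min=[-3.200,-8.300,9.600] max=[13.700,10.300,22.200] diag=28.113


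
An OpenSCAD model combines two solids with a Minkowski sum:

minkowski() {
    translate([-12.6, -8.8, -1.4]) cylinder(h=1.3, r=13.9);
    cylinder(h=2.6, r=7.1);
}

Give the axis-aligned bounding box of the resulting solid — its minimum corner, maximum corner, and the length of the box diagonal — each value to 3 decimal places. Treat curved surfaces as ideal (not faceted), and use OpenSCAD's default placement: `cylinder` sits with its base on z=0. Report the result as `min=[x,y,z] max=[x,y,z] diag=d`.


min=[-33.600,-29.800,-1.400] max=[8.400,12.200,2.500] diag=59.525

A = translate([-12.6, -8.8, -1.4]) cylinder(h=1.3, r=13.9) → bbox [-26.5,-22.7,-1.4] .. [1.3,5.1,-0.1]
B = cylinder(h=2.6, r=7.1) → bbox [-7.1,-7.1,0] .. [7.1,7.1,2.6]
lo = A.lo+B.lo = [-26.5-7.1, -22.7-7.1, -1.4+0] = [-33.600,-29.800,-1.400]
hi = A.hi+B.hi = [1.3+7.1, 5.1+7.1, -0.1+2.6] = [8.400,12.200,2.500]
diag = √(42²+42²+3.9²) = √3543.21 = 59.525


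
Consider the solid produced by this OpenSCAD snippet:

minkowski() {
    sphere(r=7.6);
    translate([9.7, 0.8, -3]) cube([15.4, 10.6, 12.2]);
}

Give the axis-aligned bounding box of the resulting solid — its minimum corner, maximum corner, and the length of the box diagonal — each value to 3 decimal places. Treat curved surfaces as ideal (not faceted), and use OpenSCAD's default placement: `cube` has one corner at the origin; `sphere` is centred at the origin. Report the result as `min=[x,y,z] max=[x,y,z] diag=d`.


min=[2.100,-6.800,-10.600] max=[32.700,19.000,16.800] diag=48.505

A = translate([9.7, 0.8, -3]) cube([15.4, 10.6, 12.2]) → bbox [9.7,0.8,-3] .. [25.1,11.4,9.2]
B = sphere(r=7.6) → bbox [-7.6,-7.6,-7.6] .. [7.6,7.6,7.6]
lo = A.lo+B.lo = [9.7-7.6, 0.8-7.6, -3-7.6] = [2.100,-6.800,-10.600]
hi = A.hi+B.hi = [25.1+7.6, 11.4+7.6, 9.2+7.6] = [32.700,19.000,16.800]
diag = √(30.6²+25.8²+27.4²) = √2352.76 = 48.505


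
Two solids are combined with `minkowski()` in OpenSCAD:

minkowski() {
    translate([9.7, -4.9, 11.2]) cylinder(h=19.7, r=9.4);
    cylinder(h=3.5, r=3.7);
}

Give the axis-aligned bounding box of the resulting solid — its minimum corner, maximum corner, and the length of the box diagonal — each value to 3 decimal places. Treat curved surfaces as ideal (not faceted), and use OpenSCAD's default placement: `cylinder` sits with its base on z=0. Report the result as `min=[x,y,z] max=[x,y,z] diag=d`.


A = translate([9.7, -4.9, 11.2]) cylinder(h=19.7, r=9.4) → bbox [0.3,-14.3,11.2] .. [19.1,4.5,30.9]
B = cylinder(h=3.5, r=3.7) → bbox [-3.7,-3.7,0] .. [3.7,3.7,3.5]
lo = A.lo+B.lo = [0.3-3.7, -14.3-3.7, 11.2+0] = [-3.400,-18.000,11.200]
hi = A.hi+B.hi = [19.1+3.7, 4.5+3.7, 30.9+3.5] = [22.800,8.200,34.400]
diag = √(26.2²+26.2²+23.2²) = √1911.12 = 43.716

min=[-3.400,-18.000,11.200] max=[22.800,8.200,34.400] diag=43.716


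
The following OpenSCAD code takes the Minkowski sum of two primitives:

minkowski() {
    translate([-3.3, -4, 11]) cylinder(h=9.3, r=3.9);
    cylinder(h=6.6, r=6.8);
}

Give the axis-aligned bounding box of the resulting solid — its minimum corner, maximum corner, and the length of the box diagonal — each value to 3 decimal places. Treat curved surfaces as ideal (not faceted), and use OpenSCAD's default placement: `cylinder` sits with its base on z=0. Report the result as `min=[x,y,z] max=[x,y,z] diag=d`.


min=[-14.000,-14.700,11.000] max=[7.400,6.700,26.900] diag=34.187

A = translate([-3.3, -4, 11]) cylinder(h=9.3, r=3.9) → bbox [-7.2,-7.9,11] .. [0.6,-0.1,20.3]
B = cylinder(h=6.6, r=6.8) → bbox [-6.8,-6.8,0] .. [6.8,6.8,6.6]
lo = A.lo+B.lo = [-7.2-6.8, -7.9-6.8, 11+0] = [-14.000,-14.700,11.000]
hi = A.hi+B.hi = [0.6+6.8, -0.1+6.8, 20.3+6.6] = [7.400,6.700,26.900]
diag = √(21.4²+21.4²+15.9²) = √1168.73 = 34.187


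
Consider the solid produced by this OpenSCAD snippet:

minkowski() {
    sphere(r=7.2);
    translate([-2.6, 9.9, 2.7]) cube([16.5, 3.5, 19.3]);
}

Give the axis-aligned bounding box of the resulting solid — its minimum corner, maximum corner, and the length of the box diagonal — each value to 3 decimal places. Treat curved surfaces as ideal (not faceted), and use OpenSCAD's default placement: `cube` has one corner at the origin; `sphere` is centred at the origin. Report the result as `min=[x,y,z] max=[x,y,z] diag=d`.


A = translate([-2.6, 9.9, 2.7]) cube([16.5, 3.5, 19.3]) → bbox [-2.6,9.9,2.7] .. [13.9,13.4,22]
B = sphere(r=7.2) → bbox [-7.2,-7.2,-7.2] .. [7.2,7.2,7.2]
lo = A.lo+B.lo = [-2.6-7.2, 9.9-7.2, 2.7-7.2] = [-9.800,2.700,-4.500]
hi = A.hi+B.hi = [13.9+7.2, 13.4+7.2, 22+7.2] = [21.100,20.600,29.200]
diag = √(30.9²+17.9²+33.7²) = √2410.91 = 49.101

min=[-9.800,2.700,-4.500] max=[21.100,20.600,29.200] diag=49.101


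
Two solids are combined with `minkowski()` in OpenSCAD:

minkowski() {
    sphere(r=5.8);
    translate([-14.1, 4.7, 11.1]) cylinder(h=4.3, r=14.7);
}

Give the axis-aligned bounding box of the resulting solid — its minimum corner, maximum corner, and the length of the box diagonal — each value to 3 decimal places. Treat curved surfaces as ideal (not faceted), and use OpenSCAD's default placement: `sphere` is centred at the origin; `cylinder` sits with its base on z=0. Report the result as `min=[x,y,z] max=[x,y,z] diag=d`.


A = translate([-14.1, 4.7, 11.1]) cylinder(h=4.3, r=14.7) → bbox [-28.8,-10,11.1] .. [0.6,19.4,15.4]
B = sphere(r=5.8) → bbox [-5.8,-5.8,-5.8] .. [5.8,5.8,5.8]
lo = A.lo+B.lo = [-28.8-5.8, -10-5.8, 11.1-5.8] = [-34.600,-15.800,5.300]
hi = A.hi+B.hi = [0.6+5.8, 19.4+5.8, 15.4+5.8] = [6.400,25.200,21.200]
diag = √(41²+41²+15.9²) = √3614.81 = 60.123

min=[-34.600,-15.800,5.300] max=[6.400,25.200,21.200] diag=60.123


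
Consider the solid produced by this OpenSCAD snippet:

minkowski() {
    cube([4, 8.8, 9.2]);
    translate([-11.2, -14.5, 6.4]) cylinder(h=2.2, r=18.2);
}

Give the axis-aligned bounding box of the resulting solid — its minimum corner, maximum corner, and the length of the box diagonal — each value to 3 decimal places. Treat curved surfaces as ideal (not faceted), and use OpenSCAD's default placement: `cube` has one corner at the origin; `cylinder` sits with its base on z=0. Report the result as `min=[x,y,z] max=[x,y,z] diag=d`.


min=[-29.400,-32.700,6.400] max=[11.000,12.500,17.800] diag=61.686

A = translate([-11.2, -14.5, 6.4]) cylinder(h=2.2, r=18.2) → bbox [-29.4,-32.7,6.4] .. [7,3.7,8.6]
B = cube([4, 8.8, 9.2]) → bbox [0,0,0] .. [4,8.8,9.2]
lo = A.lo+B.lo = [-29.4+0, -32.7+0, 6.4+0] = [-29.400,-32.700,6.400]
hi = A.hi+B.hi = [7+4, 3.7+8.8, 8.6+9.2] = [11.000,12.500,17.800]
diag = √(40.4²+45.2²+11.4²) = √3805.16 = 61.686


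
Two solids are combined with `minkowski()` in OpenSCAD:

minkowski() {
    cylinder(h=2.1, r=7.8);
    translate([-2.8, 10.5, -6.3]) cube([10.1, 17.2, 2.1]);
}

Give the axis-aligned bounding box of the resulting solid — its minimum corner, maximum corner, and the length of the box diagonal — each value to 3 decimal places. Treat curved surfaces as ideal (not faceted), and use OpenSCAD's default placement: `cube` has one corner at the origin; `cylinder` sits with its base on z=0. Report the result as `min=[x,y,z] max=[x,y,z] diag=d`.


A = translate([-2.8, 10.5, -6.3]) cube([10.1, 17.2, 2.1]) → bbox [-2.8,10.5,-6.3] .. [7.3,27.7,-4.2]
B = cylinder(h=2.1, r=7.8) → bbox [-7.8,-7.8,0] .. [7.8,7.8,2.1]
lo = A.lo+B.lo = [-2.8-7.8, 10.5-7.8, -6.3+0] = [-10.600,2.700,-6.300]
hi = A.hi+B.hi = [7.3+7.8, 27.7+7.8, -4.2+2.1] = [15.100,35.500,-2.100]
diag = √(25.7²+32.8²+4.2²) = √1753.97 = 41.880

min=[-10.600,2.700,-6.300] max=[15.100,35.500,-2.100] diag=41.880


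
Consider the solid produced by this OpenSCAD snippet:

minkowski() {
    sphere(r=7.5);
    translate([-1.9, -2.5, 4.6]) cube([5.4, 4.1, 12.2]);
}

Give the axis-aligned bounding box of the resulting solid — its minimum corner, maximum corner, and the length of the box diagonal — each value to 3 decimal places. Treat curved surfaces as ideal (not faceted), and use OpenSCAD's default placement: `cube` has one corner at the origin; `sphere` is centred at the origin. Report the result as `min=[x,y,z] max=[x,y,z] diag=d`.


A = translate([-1.9, -2.5, 4.6]) cube([5.4, 4.1, 12.2]) → bbox [-1.9,-2.5,4.6] .. [3.5,1.6,16.8]
B = sphere(r=7.5) → bbox [-7.5,-7.5,-7.5] .. [7.5,7.5,7.5]
lo = A.lo+B.lo = [-1.9-7.5, -2.5-7.5, 4.6-7.5] = [-9.400,-10.000,-2.900]
hi = A.hi+B.hi = [3.5+7.5, 1.6+7.5, 16.8+7.5] = [11.000,9.100,24.300]
diag = √(20.4²+19.1²+27.2²) = √1520.81 = 38.998

min=[-9.400,-10.000,-2.900] max=[11.000,9.100,24.300] diag=38.998


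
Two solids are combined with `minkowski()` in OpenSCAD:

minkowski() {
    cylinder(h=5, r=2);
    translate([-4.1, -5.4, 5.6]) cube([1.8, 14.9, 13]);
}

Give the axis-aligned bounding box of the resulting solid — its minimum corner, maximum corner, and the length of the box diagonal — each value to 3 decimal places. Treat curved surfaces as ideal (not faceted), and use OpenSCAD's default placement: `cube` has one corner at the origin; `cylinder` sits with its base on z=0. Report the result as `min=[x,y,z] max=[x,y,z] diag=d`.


A = translate([-4.1, -5.4, 5.6]) cube([1.8, 14.9, 13]) → bbox [-4.1,-5.4,5.6] .. [-2.3,9.5,18.6]
B = cylinder(h=5, r=2) → bbox [-2,-2,0] .. [2,2,5]
lo = A.lo+B.lo = [-4.1-2, -5.4-2, 5.6+0] = [-6.100,-7.400,5.600]
hi = A.hi+B.hi = [-2.3+2, 9.5+2, 18.6+5] = [-0.300,11.500,23.600]
diag = √(5.8²+18.9²+18²) = √714.85 = 26.737

min=[-6.100,-7.400,5.600] max=[-0.300,11.500,23.600] diag=26.737


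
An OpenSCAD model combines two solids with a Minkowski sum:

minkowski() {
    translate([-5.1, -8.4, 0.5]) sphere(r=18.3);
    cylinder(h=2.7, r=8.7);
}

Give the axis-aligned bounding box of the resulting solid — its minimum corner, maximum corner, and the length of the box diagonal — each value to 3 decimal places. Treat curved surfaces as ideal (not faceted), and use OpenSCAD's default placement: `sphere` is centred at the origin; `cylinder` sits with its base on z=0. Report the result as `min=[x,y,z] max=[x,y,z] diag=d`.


min=[-32.100,-35.400,-17.800] max=[21.900,18.600,21.500] diag=85.886

A = translate([-5.1, -8.4, 0.5]) sphere(r=18.3) → bbox [-23.4,-26.7,-17.8] .. [13.2,9.9,18.8]
B = cylinder(h=2.7, r=8.7) → bbox [-8.7,-8.7,0] .. [8.7,8.7,2.7]
lo = A.lo+B.lo = [-23.4-8.7, -26.7-8.7, -17.8+0] = [-32.100,-35.400,-17.800]
hi = A.hi+B.hi = [13.2+8.7, 9.9+8.7, 18.8+2.7] = [21.900,18.600,21.500]
diag = √(54²+54²+39.3²) = √7376.49 = 85.886


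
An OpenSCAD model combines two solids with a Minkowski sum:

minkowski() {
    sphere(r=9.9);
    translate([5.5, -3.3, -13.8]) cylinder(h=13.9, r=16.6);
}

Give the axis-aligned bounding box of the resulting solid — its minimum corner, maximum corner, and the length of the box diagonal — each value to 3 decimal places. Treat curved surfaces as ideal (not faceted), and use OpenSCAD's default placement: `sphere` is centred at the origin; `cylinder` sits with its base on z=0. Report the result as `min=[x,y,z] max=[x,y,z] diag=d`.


min=[-21.000,-29.800,-23.700] max=[32.000,23.200,10.000] diag=82.181

A = translate([5.5, -3.3, -13.8]) cylinder(h=13.9, r=16.6) → bbox [-11.1,-19.9,-13.8] .. [22.1,13.3,0.1]
B = sphere(r=9.9) → bbox [-9.9,-9.9,-9.9] .. [9.9,9.9,9.9]
lo = A.lo+B.lo = [-11.1-9.9, -19.9-9.9, -13.8-9.9] = [-21.000,-29.800,-23.700]
hi = A.hi+B.hi = [22.1+9.9, 13.3+9.9, 0.1+9.9] = [32.000,23.200,10.000]
diag = √(53²+53²+33.7²) = √6753.69 = 82.181


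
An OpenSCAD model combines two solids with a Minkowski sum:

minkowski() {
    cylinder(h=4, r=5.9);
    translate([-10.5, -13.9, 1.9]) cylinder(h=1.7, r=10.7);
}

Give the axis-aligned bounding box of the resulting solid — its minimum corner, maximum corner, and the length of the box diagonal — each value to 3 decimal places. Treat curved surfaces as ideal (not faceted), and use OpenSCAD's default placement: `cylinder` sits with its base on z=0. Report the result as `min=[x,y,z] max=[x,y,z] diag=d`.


min=[-27.100,-30.500,1.900] max=[6.100,2.700,7.600] diag=47.297

A = translate([-10.5, -13.9, 1.9]) cylinder(h=1.7, r=10.7) → bbox [-21.2,-24.6,1.9] .. [0.2,-3.2,3.6]
B = cylinder(h=4, r=5.9) → bbox [-5.9,-5.9,0] .. [5.9,5.9,4]
lo = A.lo+B.lo = [-21.2-5.9, -24.6-5.9, 1.9+0] = [-27.100,-30.500,1.900]
hi = A.hi+B.hi = [0.2+5.9, -3.2+5.9, 3.6+4] = [6.100,2.700,7.600]
diag = √(33.2²+33.2²+5.7²) = √2236.97 = 47.297


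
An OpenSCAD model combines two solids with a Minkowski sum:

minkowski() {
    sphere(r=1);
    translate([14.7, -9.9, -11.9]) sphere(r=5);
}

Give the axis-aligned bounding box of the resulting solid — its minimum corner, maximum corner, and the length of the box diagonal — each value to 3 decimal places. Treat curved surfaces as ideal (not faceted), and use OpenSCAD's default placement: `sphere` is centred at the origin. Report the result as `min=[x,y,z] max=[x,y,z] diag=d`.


A = translate([14.7, -9.9, -11.9]) sphere(r=5) → bbox [9.7,-14.9,-16.9] .. [19.7,-4.9,-6.9]
B = sphere(r=1) → bbox [-1,-1,-1] .. [1,1,1]
lo = A.lo+B.lo = [9.7-1, -14.9-1, -16.9-1] = [8.700,-15.900,-17.900]
hi = A.hi+B.hi = [19.7+1, -4.9+1, -6.9+1] = [20.700,-3.900,-5.900]
diag = √(12²+12²+12²) = √432 = 20.785

min=[8.700,-15.900,-17.900] max=[20.700,-3.900,-5.900] diag=20.785
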